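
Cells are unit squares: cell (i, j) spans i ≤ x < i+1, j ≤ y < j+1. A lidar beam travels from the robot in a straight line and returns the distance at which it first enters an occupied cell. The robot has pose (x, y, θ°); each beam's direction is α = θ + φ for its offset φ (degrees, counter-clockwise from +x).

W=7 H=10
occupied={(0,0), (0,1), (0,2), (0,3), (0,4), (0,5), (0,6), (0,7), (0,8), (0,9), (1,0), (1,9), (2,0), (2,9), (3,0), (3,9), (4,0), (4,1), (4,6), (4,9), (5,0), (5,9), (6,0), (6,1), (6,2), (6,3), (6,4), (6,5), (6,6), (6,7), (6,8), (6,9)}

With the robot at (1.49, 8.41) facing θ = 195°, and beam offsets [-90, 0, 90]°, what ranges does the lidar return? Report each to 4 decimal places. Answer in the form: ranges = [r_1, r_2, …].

ranges = [0.6108, 0.5073, 7.6714]

beam 1: φ=-90°, α=105°
  d=(-0.2588,0.9659)  start (1,8)  tX=1.8932 tY=0.6108  stride 1/|dx|=3.8637 1/|dy|=1.0353
    cross y-line → (1,9), t=0.6108 (wall)
  → r_1 = 0.6108
beam 2: φ=0°, α=195°
  d=(-0.9659,-0.2588)  start (1,8)  tX=0.5073 tY=1.5841  stride 1/|dx|=1.0353 1/|dy|=3.8637
    cross x-line → (0,8), t=0.5073 (wall)
  → r_2 = 0.5073
beam 3: φ=90°, α=285°
  d=(0.2588,-0.9659)  start (1,8)  tX=1.9705 tY=0.4245  stride 1/|dx|=3.8637 1/|dy|=1.0353
    cross y-line → (1,7), t=0.4245
    cross y-line → (1,6), t=1.4597
    cross x-line → (2,6), t=1.9705
    cross y-line → (2,5), t=2.4950
    cross y-line → (2,4), t=3.5303
    cross y-line → (2,3), t=4.5656
    cross y-line → (2,2), t=5.6008
    cross x-line → (3,2), t=5.8342
    cross y-line → (3,1), t=6.6361
    cross y-line → (3,0), t=7.6714 (wall)
  → r_3 = 7.6714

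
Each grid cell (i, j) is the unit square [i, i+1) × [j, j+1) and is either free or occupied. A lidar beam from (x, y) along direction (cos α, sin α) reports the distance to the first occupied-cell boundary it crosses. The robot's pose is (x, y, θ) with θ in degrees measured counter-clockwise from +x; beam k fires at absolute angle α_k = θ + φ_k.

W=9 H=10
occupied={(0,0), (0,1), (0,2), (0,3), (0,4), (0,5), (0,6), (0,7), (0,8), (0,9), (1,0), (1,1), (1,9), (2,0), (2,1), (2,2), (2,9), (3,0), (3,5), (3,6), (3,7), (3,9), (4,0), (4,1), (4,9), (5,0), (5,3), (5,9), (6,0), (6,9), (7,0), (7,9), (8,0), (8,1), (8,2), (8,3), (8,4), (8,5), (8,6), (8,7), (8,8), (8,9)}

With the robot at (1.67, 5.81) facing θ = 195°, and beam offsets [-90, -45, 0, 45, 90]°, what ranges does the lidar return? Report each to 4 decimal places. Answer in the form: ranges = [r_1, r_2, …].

ranges = [2.5887, 0.7736, 0.6936, 1.3400, 2.9091]

beam 1: φ=-90°, α=105°
  dir = (cos 105°, sin 105°) = (-0.2588, 0.9659); from cell (1,5)
  next x-line at t=2.5887, next y-line at t=0.1967; Δt_x=3.8637, Δt_y=1.0353
    y: enter (1,6) at t=0.1967
    y: enter (1,7) at t=1.2320
    y: enter (1,8) at t=2.2673
    x: enter (0,8) at t=2.5887 ← occupied
  → r_1 = 2.5887
beam 2: φ=-45°, α=150°
  dir = (cos 150°, sin 150°) = (-0.8660, 0.5000); from cell (1,5)
  next x-line at t=0.7736, next y-line at t=0.3800; Δt_x=1.1547, Δt_y=2.0000
    y: enter (1,6) at t=0.3800
    x: enter (0,6) at t=0.7736 ← occupied
  → r_2 = 0.7736
beam 3: φ=0°, α=195°
  dir = (cos 195°, sin 195°) = (-0.9659, -0.2588); from cell (1,5)
  next x-line at t=0.6936, next y-line at t=3.1296; Δt_x=1.0353, Δt_y=3.8637
    x: enter (0,5) at t=0.6936 ← occupied
  → r_3 = 0.6936
beam 4: φ=45°, α=240°
  dir = (cos 240°, sin 240°) = (-0.5000, -0.8660); from cell (1,5)
  next x-line at t=1.3400, next y-line at t=0.9353; Δt_x=2.0000, Δt_y=1.1547
    y: enter (1,4) at t=0.9353
    x: enter (0,4) at t=1.3400 ← occupied
  → r_4 = 1.3400
beam 5: φ=90°, α=285°
  dir = (cos 285°, sin 285°) = (0.2588, -0.9659); from cell (1,5)
  next x-line at t=1.2750, next y-line at t=0.8386; Δt_x=3.8637, Δt_y=1.0353
    y: enter (1,4) at t=0.8386
    x: enter (2,4) at t=1.2750
    y: enter (2,3) at t=1.8738
    y: enter (2,2) at t=2.9091 ← occupied
  → r_5 = 2.9091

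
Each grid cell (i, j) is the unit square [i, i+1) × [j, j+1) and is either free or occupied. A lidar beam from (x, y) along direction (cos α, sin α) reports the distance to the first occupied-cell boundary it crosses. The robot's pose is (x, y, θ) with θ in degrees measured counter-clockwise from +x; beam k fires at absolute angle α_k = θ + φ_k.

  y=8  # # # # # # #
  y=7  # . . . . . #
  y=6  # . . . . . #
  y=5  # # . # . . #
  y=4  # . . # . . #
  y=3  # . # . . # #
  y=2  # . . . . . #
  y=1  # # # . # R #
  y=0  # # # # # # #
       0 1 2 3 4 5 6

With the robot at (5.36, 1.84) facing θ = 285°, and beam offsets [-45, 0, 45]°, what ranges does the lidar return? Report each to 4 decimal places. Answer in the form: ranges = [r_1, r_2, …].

beam 1: φ=-45°, α=240°
  cosα=-0.5000 sinα=-0.8660 | (5,1) | tMaxX 0.7200 tMaxY 0.9699 | tΔX 2.0000 tΔY 1.1547
    t=0.7200 [x] (4,1) — stop
  → r_1 = 0.7200
beam 2: φ=0°, α=285°
  cosα=0.2588 sinα=-0.9659 | (5,1) | tMaxX 2.4728 tMaxY 0.8696 | tΔX 3.8637 tΔY 1.0353
    t=0.8696 [y] (5,0) — stop
  → r_2 = 0.8696
beam 3: φ=45°, α=330°
  cosα=0.8660 sinα=-0.5000 | (5,1) | tMaxX 0.7390 tMaxY 1.6800 | tΔX 1.1547 tΔY 2.0000
    t=0.7390 [x] (6,1) — stop
  → r_3 = 0.7390

ranges = [0.7200, 0.8696, 0.7390]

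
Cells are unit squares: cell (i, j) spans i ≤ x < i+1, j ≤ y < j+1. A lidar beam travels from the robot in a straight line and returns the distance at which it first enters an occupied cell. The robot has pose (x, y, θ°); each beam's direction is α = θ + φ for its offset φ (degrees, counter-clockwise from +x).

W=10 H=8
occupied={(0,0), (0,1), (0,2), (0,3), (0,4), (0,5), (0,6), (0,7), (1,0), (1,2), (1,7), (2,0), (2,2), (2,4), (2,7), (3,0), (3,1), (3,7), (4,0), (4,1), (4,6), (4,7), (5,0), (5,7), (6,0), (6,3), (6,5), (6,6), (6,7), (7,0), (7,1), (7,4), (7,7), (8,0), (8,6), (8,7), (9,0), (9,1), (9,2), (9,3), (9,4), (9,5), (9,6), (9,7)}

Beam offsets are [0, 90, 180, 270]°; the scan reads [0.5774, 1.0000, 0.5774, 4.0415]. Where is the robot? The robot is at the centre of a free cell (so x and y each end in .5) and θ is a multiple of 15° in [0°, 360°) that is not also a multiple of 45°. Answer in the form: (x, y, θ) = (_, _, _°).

(x, y, θ) = (2.5, 3.5, 120°)

Enumerate (i+0.5, j+0.5, θ) over the 36 free cells and 16 admissible headings. For each, cast all 4 beams and compare to the given ranges.
  (5.5, 6.5, 30°): beam 2 = 0.5774 ≠ 1.0000 ✗
  (1.5, 3.5, 300°): beam 3 = 1.0000 ≠ 0.5774 ✗
  (4.5, 2.5, 330°): beam 1 = 2.8868 ≠ 0.5774 ✗
  (2.5, 1.5, 120°): beam 4 = 0.5774 ≠ 4.0415 ✗
  …
  (2.5, 3.5, 120°): r_1=0.5774, r_2=1.0000, r_3=0.5774, r_4=4.0415 — all match ✓
Unique over the lattice → pose = (2.5, 3.5, 120°).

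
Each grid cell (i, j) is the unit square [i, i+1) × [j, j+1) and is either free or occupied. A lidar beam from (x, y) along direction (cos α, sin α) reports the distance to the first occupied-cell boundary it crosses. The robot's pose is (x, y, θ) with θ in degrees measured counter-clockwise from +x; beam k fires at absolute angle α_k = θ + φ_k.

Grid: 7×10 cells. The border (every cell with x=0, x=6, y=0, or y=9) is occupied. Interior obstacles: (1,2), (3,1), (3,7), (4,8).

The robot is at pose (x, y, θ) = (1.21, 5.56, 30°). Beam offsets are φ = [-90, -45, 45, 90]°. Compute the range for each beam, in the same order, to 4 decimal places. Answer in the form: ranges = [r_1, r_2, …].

beam 1: φ=-90°, α=300°
  direction (0.5000, -0.8660); cell (1,5); t to first gridline: x 1.5800, y 0.6466 (then +2.0000 / +1.1547)
    (1,4) via y @ 0.6466
    (2,4) via x @ 1.5800
    (2,3) via y @ 1.8013
    (2,2) via y @ 2.9560
    (3,2) via x @ 3.5800
    (3,1) via y @ 4.1107  # hit
  → r_1 = 4.1107
beam 2: φ=-45°, α=345°
  direction (0.9659, -0.2588); cell (1,5); t to first gridline: x 0.8179, y 2.1637 (then +1.0353 / +3.8637)
    (2,5) via x @ 0.8179
    (3,5) via x @ 1.8531
    (3,4) via y @ 2.1637
    (4,4) via x @ 2.8884
    (5,4) via x @ 3.9237
    (6,4) via x @ 4.9590  # hit
  → r_2 = 4.9590
beam 3: φ=45°, α=75°
  direction (0.2588, 0.9659); cell (1,5); t to first gridline: x 3.0523, y 0.4555 (then +3.8637 / +1.0353)
    (1,6) via y @ 0.4555
    (1,7) via y @ 1.4908
    (1,8) via y @ 2.5261
    (2,8) via x @ 3.0523
    (2,9) via y @ 3.5614  # hit
  → r_3 = 3.5614
beam 4: φ=90°, α=120°
  direction (-0.5000, 0.8660); cell (1,5); t to first gridline: x 0.4200, y 0.5081 (then +2.0000 / +1.1547)
    (0,5) via x @ 0.4200  # hit
  → r_4 = 0.4200

ranges = [4.1107, 4.9590, 3.5614, 0.4200]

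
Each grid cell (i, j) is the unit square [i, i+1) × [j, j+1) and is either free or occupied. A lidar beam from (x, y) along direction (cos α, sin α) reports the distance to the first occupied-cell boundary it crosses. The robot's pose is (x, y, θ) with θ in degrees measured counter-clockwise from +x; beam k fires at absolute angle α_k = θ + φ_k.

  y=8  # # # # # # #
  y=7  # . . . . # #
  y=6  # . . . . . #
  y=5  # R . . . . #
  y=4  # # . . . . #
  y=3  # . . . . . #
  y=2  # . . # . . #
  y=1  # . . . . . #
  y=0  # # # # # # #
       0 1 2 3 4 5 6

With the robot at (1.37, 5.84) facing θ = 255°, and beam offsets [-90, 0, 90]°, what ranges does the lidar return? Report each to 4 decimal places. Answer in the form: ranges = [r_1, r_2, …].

ranges = [0.3831, 0.8696, 4.7933]

beam 1: φ=-90°, α=165°
  cosα=-0.9659 sinα=0.2588 | (1,5) | tMaxX 0.3831 tMaxY 0.6182 | tΔX 1.0353 tΔY 3.8637
    t=0.3831 [x] (0,5) — stop
  → r_1 = 0.3831
beam 2: φ=0°, α=255°
  cosα=-0.2588 sinα=-0.9659 | (1,5) | tMaxX 1.4296 tMaxY 0.8696 | tΔX 3.8637 tΔY 1.0353
    t=0.8696 [y] (1,4) — stop
  → r_2 = 0.8696
beam 3: φ=90°, α=345°
  cosα=0.9659 sinα=-0.2588 | (1,5) | tMaxX 0.6522 tMaxY 3.2455 | tΔX 1.0353 tΔY 3.8637
    t=0.6522 [x] (2,5)
    t=1.6875 [x] (3,5)
    t=2.7228 [x] (4,5)
    t=3.2455 [y] (4,4)
    t=3.7581 [x] (5,4)
    t=4.7933 [x] (6,4) — stop
  → r_3 = 4.7933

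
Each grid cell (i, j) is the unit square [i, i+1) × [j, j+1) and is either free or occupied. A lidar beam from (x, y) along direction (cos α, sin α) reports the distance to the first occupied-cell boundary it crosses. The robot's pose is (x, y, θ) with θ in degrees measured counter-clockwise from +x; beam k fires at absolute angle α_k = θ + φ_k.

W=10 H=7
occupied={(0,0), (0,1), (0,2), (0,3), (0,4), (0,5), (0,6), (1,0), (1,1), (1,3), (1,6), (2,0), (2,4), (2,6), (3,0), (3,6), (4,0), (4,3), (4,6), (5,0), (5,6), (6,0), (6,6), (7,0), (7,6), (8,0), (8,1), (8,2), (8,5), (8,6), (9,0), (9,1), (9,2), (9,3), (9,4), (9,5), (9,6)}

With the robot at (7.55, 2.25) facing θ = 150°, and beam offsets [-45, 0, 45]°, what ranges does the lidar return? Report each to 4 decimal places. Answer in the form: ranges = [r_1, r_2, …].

ranges = [3.8823, 2.9445, 4.8296]

beam 1: φ=-45°, α=105°
  cosα=-0.2588 sinα=0.9659 | (7,2) | tMaxX 2.1250 tMaxY 0.7765 | tΔX 3.8637 tΔY 1.0353
    t=0.7765 [y] (7,3)
    t=1.8117 [y] (7,4)
    t=2.1250 [x] (6,4)
    t=2.8470 [y] (6,5)
    t=3.8823 [y] (6,6) — stop
  → r_1 = 3.8823
beam 2: φ=0°, α=150°
  cosα=-0.8660 sinα=0.5000 | (7,2) | tMaxX 0.6351 tMaxY 1.5000 | tΔX 1.1547 tΔY 2.0000
    t=0.6351 [x] (6,2)
    t=1.5000 [y] (6,3)
    t=1.7898 [x] (5,3)
    t=2.9445 [x] (4,3) — stop
  → r_2 = 2.9445
beam 3: φ=45°, α=195°
  cosα=-0.9659 sinα=-0.2588 | (7,2) | tMaxX 0.5694 tMaxY 0.9659 | tΔX 1.0353 tΔY 3.8637
    t=0.5694 [x] (6,2)
    t=0.9659 [y] (6,1)
    t=1.6047 [x] (5,1)
    t=2.6400 [x] (4,1)
    t=3.6752 [x] (3,1)
    t=4.7105 [x] (2,1)
    t=4.8296 [y] (2,0) — stop
  → r_3 = 4.8296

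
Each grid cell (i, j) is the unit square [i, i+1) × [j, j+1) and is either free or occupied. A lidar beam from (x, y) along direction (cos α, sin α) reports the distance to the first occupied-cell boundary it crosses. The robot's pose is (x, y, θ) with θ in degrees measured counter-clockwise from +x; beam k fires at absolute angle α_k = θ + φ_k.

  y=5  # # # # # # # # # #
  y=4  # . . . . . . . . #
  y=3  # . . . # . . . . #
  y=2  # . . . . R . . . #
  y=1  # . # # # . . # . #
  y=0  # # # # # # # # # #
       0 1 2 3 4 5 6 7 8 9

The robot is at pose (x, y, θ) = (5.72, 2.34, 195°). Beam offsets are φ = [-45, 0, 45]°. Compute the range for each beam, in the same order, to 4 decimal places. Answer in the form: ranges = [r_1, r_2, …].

ranges = [1.3200, 1.3137, 1.4400]

beam 1: φ=-45°, α=150°
  dir = (cos 150°, sin 150°) = (-0.8660, 0.5000); from cell (5,2)
  next x-line at t=0.8314, next y-line at t=1.3200; Δt_x=1.1547, Δt_y=2.0000
    x: enter (4,2) at t=0.8314
    y: enter (4,3) at t=1.3200 ← occupied
  → r_1 = 1.3200
beam 2: φ=0°, α=195°
  dir = (cos 195°, sin 195°) = (-0.9659, -0.2588); from cell (5,2)
  next x-line at t=0.7454, next y-line at t=1.3137; Δt_x=1.0353, Δt_y=3.8637
    x: enter (4,2) at t=0.7454
    y: enter (4,1) at t=1.3137 ← occupied
  → r_2 = 1.3137
beam 3: φ=45°, α=240°
  dir = (cos 240°, sin 240°) = (-0.5000, -0.8660); from cell (5,2)
  next x-line at t=1.4400, next y-line at t=0.3926; Δt_x=2.0000, Δt_y=1.1547
    y: enter (5,1) at t=0.3926
    x: enter (4,1) at t=1.4400 ← occupied
  → r_3 = 1.4400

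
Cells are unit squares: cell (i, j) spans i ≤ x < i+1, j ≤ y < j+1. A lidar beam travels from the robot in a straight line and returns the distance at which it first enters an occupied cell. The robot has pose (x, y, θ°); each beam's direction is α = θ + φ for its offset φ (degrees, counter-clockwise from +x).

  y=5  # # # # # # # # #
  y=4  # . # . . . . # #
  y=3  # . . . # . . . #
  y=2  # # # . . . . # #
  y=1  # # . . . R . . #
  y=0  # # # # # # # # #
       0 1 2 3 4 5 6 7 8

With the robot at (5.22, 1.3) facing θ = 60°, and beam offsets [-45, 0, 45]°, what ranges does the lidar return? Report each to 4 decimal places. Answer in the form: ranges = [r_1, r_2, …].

beam 1: φ=-45°, α=15°
  direction (0.9659, 0.2588); cell (5,1); t to first gridline: x 0.8075, y 2.7046 (then +1.0353 / +3.8637)
    (6,1) via x @ 0.8075
    (7,1) via x @ 1.8428
    (7,2) via y @ 2.7046  # hit
  → r_1 = 2.7046
beam 2: φ=0°, α=60°
  direction (0.5000, 0.8660); cell (5,1); t to first gridline: x 1.5600, y 0.8083 (then +2.0000 / +1.1547)
    (5,2) via y @ 0.8083
    (6,2) via x @ 1.5600
    (6,3) via y @ 1.9630
    (6,4) via y @ 3.1177
    (7,4) via x @ 3.5600  # hit
  → r_2 = 3.5600
beam 3: φ=45°, α=105°
  direction (-0.2588, 0.9659); cell (5,1); t to first gridline: x 0.8500, y 0.7247 (then +3.8637 / +1.0353)
    (5,2) via y @ 0.7247
    (4,2) via x @ 0.8500
    (4,3) via y @ 1.7600  # hit
  → r_3 = 1.7600

ranges = [2.7046, 3.5600, 1.7600]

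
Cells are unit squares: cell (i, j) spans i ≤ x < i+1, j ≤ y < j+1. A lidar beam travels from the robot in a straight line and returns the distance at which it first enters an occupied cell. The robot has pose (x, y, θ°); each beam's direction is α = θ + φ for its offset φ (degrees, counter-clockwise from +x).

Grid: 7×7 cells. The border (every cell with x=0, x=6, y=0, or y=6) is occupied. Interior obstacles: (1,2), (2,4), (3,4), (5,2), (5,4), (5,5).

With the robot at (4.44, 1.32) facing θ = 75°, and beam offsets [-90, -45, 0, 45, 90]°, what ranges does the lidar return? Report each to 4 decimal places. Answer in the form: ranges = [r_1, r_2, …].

beam 1: φ=-90°, α=345°
  cosα=0.9659 sinα=-0.2588 | (4,1) | tMaxX 0.5798 tMaxY 1.2364 | tΔX 1.0353 tΔY 3.8637
    t=0.5798 [x] (5,1)
    t=1.2364 [y] (5,0) — stop
  → r_1 = 1.2364
beam 2: φ=-45°, α=30°
  cosα=0.8660 sinα=0.5000 | (4,1) | tMaxX 0.6466 tMaxY 1.3600 | tΔX 1.1547 tΔY 2.0000
    t=0.6466 [x] (5,1)
    t=1.3600 [y] (5,2) — stop
  → r_2 = 1.3600
beam 3: φ=0°, α=75°
  cosα=0.2588 sinα=0.9659 | (4,1) | tMaxX 2.1637 tMaxY 0.7040 | tΔX 3.8637 tΔY 1.0353
    t=0.7040 [y] (4,2)
    t=1.7393 [y] (4,3)
    t=2.1637 [x] (5,3)
    t=2.7745 [y] (5,4) — stop
  → r_3 = 2.7745
beam 4: φ=45°, α=120°
  cosα=-0.5000 sinα=0.8660 | (4,1) | tMaxX 0.8800 tMaxY 0.7852 | tΔX 2.0000 tΔY 1.1547
    t=0.7852 [y] (4,2)
    t=0.8800 [x] (3,2)
    t=1.9399 [y] (3,3)
    t=2.8800 [x] (2,3)
    t=3.0946 [y] (2,4) — stop
  → r_4 = 3.0946
beam 5: φ=90°, α=165°
  cosα=-0.9659 sinα=0.2588 | (4,1) | tMaxX 0.4555 tMaxY 2.6273 | tΔX 1.0353 tΔY 3.8637
    t=0.4555 [x] (3,1)
    t=1.4908 [x] (2,1)
    t=2.5261 [x] (1,1)
    t=2.6273 [y] (1,2) — stop
  → r_5 = 2.6273

ranges = [1.2364, 1.3600, 2.7745, 3.0946, 2.6273]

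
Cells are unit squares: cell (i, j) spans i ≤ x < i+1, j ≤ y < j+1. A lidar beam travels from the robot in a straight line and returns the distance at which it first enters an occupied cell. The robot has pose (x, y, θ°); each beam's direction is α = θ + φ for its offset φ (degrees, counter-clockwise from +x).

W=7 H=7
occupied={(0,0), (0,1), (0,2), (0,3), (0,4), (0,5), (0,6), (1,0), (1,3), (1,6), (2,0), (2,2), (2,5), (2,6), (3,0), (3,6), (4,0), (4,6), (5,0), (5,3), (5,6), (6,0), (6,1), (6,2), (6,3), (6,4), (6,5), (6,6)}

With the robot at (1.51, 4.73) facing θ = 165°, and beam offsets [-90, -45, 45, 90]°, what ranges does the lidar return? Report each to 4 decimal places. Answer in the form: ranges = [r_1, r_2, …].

beam 1: φ=-90°, α=75°
  direction (0.2588, 0.9659); cell (1,4); t to first gridline: x 1.8932, y 0.2795 (then +3.8637 / +1.0353)
    (1,5) via y @ 0.2795
    (1,6) via y @ 1.3148  # hit
  → r_1 = 1.3148
beam 2: φ=-45°, α=120°
  direction (-0.5000, 0.8660); cell (1,4); t to first gridline: x 1.0200, y 0.3118 (then +2.0000 / +1.1547)
    (1,5) via y @ 0.3118
    (0,5) via x @ 1.0200  # hit
  → r_2 = 1.0200
beam 3: φ=45°, α=210°
  direction (-0.8660, -0.5000); cell (1,4); t to first gridline: x 0.5889, y 1.4600 (then +1.1547 / +2.0000)
    (0,4) via x @ 0.5889  # hit
  → r_3 = 0.5889
beam 4: φ=90°, α=255°
  direction (-0.2588, -0.9659); cell (1,4); t to first gridline: x 1.9705, y 0.7558 (then +3.8637 / +1.0353)
    (1,3) via y @ 0.7558  # hit
  → r_4 = 0.7558

ranges = [1.3148, 1.0200, 0.5889, 0.7558]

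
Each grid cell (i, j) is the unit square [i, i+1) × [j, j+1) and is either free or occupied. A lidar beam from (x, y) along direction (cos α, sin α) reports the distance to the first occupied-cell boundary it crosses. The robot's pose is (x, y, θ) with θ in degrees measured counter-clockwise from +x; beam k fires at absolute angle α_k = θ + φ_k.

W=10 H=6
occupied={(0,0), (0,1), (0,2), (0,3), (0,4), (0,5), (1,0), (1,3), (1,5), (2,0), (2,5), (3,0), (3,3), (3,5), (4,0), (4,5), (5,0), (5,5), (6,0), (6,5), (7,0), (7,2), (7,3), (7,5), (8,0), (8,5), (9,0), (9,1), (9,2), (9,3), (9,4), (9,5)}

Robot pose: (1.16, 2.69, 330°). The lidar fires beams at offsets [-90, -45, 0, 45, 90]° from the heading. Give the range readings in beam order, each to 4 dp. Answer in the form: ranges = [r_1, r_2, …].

ranges = [0.3200, 1.7496, 3.3800, 1.9049, 0.3580]

beam 1: φ=-90°, α=240°
  cosα=-0.5000 sinα=-0.8660 | (1,2) | tMaxX 0.3200 tMaxY 0.7967 | tΔX 2.0000 tΔY 1.1547
    t=0.3200 [x] (0,2) — stop
  → r_1 = 0.3200
beam 2: φ=-45°, α=285°
  cosα=0.2588 sinα=-0.9659 | (1,2) | tMaxX 3.2455 tMaxY 0.7143 | tΔX 3.8637 tΔY 1.0353
    t=0.7143 [y] (1,1)
    t=1.7496 [y] (1,0) — stop
  → r_2 = 1.7496
beam 3: φ=0°, α=330°
  cosα=0.8660 sinα=-0.5000 | (1,2) | tMaxX 0.9699 tMaxY 1.3800 | tΔX 1.1547 tΔY 2.0000
    t=0.9699 [x] (2,2)
    t=1.3800 [y] (2,1)
    t=2.1246 [x] (3,1)
    t=3.2793 [x] (4,1)
    t=3.3800 [y] (4,0) — stop
  → r_3 = 3.3800
beam 4: φ=45°, α=15°
  cosα=0.9659 sinα=0.2588 | (1,2) | tMaxX 0.8696 tMaxY 1.1977 | tΔX 1.0353 tΔY 3.8637
    t=0.8696 [x] (2,2)
    t=1.1977 [y] (2,3)
    t=1.9049 [x] (3,3) — stop
  → r_4 = 1.9049
beam 5: φ=90°, α=60°
  cosα=0.5000 sinα=0.8660 | (1,2) | tMaxX 1.6800 tMaxY 0.3580 | tΔX 2.0000 tΔY 1.1547
    t=0.3580 [y] (1,3) — stop
  → r_5 = 0.3580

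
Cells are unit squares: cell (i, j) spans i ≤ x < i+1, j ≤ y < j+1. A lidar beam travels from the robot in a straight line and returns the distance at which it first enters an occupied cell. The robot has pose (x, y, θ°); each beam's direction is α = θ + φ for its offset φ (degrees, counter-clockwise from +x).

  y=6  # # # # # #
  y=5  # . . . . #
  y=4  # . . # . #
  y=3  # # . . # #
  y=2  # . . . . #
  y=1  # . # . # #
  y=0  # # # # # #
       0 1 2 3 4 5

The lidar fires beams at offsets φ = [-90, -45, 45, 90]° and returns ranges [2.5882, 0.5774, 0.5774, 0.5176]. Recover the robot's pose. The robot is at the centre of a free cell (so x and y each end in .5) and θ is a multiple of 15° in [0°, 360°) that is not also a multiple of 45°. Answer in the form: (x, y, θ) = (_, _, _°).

(x, y, θ) = (1.5, 2.5, 105°)

Enumerate (i+0.5, j+0.5, θ) over the 15 free cells and 16 admissible headings. For each, cast all 4 beams and compare to the given ranges.
  (4.5, 5.5, 120°): beam 1 = 0.5774 ≠ 2.5882 ✗
  (2.5, 4.5, 255°): beam 1 = 1.5529 ≠ 2.5882 ✗
  (1.5, 2.5, 210°): beam 1 = 0.5774 ≠ 2.5882 ✗
  …
  (1.5, 2.5, 105°): r_1=2.5882, r_2=0.5774, r_3=0.5774, r_4=0.5176 — all match ✓
Unique over the lattice → pose = (1.5, 2.5, 105°).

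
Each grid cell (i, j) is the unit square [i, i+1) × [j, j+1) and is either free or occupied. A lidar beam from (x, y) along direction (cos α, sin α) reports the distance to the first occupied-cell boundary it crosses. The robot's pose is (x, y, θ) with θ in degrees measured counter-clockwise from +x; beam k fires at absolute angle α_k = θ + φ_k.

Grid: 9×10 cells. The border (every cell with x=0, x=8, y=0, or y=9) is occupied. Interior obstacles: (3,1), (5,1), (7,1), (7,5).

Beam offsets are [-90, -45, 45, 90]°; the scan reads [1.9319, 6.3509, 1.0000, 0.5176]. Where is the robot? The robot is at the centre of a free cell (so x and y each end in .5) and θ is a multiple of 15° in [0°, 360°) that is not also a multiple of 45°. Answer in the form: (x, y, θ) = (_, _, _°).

(x, y, θ) = (1.5, 2.5, 75°)

The pose lattice has 52·16 = 832 candidates. Test each by forward raycasting.
  (2.5, 7.5, 300°): beam 1 = 1.7321 ≠ 1.9319 ✗
  (3.5, 8.5, 75°): beam 1 = 4.6587 ≠ 1.9319 ✗
  (7.5, 7.5, 120°): beam 1 = 0.5774 ≠ 1.9319 ✗
  (6.5, 7.5, 300°): beam 1 = 6.3509 ≠ 1.9319 ✗
  (1.5, 8.5, 150°): beam 1 = 0.5774 ≠ 1.9319 ✗
  …
  (1.5, 2.5, 75°): r_1=1.9319, r_2=6.3509, r_3=1.0000, r_4=0.5176 — all match ✓
Unique over the lattice → pose = (1.5, 2.5, 75°).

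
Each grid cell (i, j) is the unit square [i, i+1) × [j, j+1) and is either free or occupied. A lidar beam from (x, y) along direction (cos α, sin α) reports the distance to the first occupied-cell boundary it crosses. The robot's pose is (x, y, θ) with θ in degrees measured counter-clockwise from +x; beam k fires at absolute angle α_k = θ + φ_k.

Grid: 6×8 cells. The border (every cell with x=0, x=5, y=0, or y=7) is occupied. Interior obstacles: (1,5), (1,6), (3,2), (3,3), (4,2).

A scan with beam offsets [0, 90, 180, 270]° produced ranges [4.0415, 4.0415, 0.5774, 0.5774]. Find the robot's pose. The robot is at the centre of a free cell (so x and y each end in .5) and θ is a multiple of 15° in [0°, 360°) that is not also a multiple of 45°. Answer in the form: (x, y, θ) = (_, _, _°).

(x, y, θ) = (1.5, 4.5, 300°)

Candidates: 19 free-cell centres × 16 headings = 304 poses. Raycast each; keep the one whose scan matches to 4 dp.
  (1.5, 1.5, 15°): beam 1 = 1.9319 ≠ 4.0415 ✗
  (4.5, 1.5, 60°): beam 1 = 0.5774 ≠ 4.0415 ✗
  (4.5, 3.5, 300°): beam 1 = 0.5774 ≠ 4.0415 ✗
  …
  (1.5, 4.5, 300°): r_1=4.0415, r_2=4.0415, r_3=0.5774, r_4=0.5774 — all match ✓
Only this pose fits every beam.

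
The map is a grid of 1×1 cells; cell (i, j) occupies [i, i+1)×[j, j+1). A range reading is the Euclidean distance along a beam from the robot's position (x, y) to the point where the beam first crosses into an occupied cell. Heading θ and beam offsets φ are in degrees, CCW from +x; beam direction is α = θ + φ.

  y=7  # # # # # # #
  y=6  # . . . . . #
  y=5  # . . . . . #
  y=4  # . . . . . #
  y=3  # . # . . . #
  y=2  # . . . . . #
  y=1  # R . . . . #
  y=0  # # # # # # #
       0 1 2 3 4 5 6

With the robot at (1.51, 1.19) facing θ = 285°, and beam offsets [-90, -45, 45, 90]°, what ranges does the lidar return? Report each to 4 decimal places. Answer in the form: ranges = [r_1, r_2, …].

beam 1: φ=-90°, α=195°
  cosα=-0.9659 sinα=-0.2588 | (1,1) | tMaxX 0.5280 tMaxY 0.7341 | tΔX 1.0353 tΔY 3.8637
    t=0.5280 [x] (0,1) — stop
  → r_1 = 0.5280
beam 2: φ=-45°, α=240°
  cosα=-0.5000 sinα=-0.8660 | (1,1) | tMaxX 1.0200 tMaxY 0.2194 | tΔX 2.0000 tΔY 1.1547
    t=0.2194 [y] (1,0) — stop
  → r_2 = 0.2194
beam 3: φ=45°, α=330°
  cosα=0.8660 sinα=-0.5000 | (1,1) | tMaxX 0.5658 tMaxY 0.3800 | tΔX 1.1547 tΔY 2.0000
    t=0.3800 [y] (1,0) — stop
  → r_3 = 0.3800
beam 4: φ=90°, α=15°
  cosα=0.9659 sinα=0.2588 | (1,1) | tMaxX 0.5073 tMaxY 3.1296 | tΔX 1.0353 tΔY 3.8637
    t=0.5073 [x] (2,1)
    t=1.5426 [x] (3,1)
    t=2.5778 [x] (4,1)
    t=3.1296 [y] (4,2)
    t=3.6131 [x] (5,2)
    t=4.6484 [x] (6,2) — stop
  → r_4 = 4.6484

ranges = [0.5280, 0.2194, 0.3800, 4.6484]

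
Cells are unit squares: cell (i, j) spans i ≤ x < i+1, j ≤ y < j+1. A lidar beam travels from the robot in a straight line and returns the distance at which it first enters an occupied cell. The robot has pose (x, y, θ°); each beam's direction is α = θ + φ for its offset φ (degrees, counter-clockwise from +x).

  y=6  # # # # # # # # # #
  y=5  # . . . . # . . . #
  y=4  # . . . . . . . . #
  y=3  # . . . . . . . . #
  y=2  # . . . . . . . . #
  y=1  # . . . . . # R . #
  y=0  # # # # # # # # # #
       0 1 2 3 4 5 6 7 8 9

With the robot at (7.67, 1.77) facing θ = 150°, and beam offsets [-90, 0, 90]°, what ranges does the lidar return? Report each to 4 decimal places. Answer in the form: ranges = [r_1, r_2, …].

ranges = [2.6600, 7.7019, 0.8891]

beam 1: φ=-90°, α=60°
  cosα=0.5000 sinα=0.8660 | (7,1) | tMaxX 0.6600 tMaxY 0.2656 | tΔX 2.0000 tΔY 1.1547
    t=0.2656 [y] (7,2)
    t=0.6600 [x] (8,2)
    t=1.4203 [y] (8,3)
    t=2.5750 [y] (8,4)
    t=2.6600 [x] (9,4) — stop
  → r_1 = 2.6600
beam 2: φ=0°, α=150°
  cosα=-0.8660 sinα=0.5000 | (7,1) | tMaxX 0.7736 tMaxY 0.4600 | tΔX 1.1547 tΔY 2.0000
    t=0.4600 [y] (7,2)
    t=0.7736 [x] (6,2)
    t=1.9283 [x] (5,2)
    t=2.4600 [y] (5,3)
    t=3.0831 [x] (4,3)
    t=4.2378 [x] (3,3)
    t=4.4600 [y] (3,4)
    t=5.3925 [x] (2,4)
    t=6.4600 [y] (2,5)
    t=6.5472 [x] (1,5)
    t=7.7019 [x] (0,5) — stop
  → r_2 = 7.7019
beam 3: φ=90°, α=240°
  cosα=-0.5000 sinα=-0.8660 | (7,1) | tMaxX 1.3400 tMaxY 0.8891 | tΔX 2.0000 tΔY 1.1547
    t=0.8891 [y] (7,0) — stop
  → r_3 = 0.8891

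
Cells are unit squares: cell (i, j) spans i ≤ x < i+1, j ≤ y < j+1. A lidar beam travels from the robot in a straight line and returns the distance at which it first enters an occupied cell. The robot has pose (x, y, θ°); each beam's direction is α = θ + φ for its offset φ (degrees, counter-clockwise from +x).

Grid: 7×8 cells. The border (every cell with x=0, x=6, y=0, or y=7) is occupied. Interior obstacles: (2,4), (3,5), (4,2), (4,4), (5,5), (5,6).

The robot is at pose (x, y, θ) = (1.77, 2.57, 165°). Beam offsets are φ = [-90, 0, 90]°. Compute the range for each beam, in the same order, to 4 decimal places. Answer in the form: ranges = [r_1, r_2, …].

ranges = [1.4804, 0.7972, 1.6254]

beam 1: φ=-90°, α=75°
  cosα=0.2588 sinα=0.9659 | (1,2) | tMaxX 0.8887 tMaxY 0.4452 | tΔX 3.8637 tΔY 1.0353
    t=0.4452 [y] (1,3)
    t=0.8887 [x] (2,3)
    t=1.4804 [y] (2,4) — stop
  → r_1 = 1.4804
beam 2: φ=0°, α=165°
  cosα=-0.9659 sinα=0.2588 | (1,2) | tMaxX 0.7972 tMaxY 1.6614 | tΔX 1.0353 tΔY 3.8637
    t=0.7972 [x] (0,2) — stop
  → r_2 = 0.7972
beam 3: φ=90°, α=255°
  cosα=-0.2588 sinα=-0.9659 | (1,2) | tMaxX 2.9751 tMaxY 0.5901 | tΔX 3.8637 tΔY 1.0353
    t=0.5901 [y] (1,1)
    t=1.6254 [y] (1,0) — stop
  → r_3 = 1.6254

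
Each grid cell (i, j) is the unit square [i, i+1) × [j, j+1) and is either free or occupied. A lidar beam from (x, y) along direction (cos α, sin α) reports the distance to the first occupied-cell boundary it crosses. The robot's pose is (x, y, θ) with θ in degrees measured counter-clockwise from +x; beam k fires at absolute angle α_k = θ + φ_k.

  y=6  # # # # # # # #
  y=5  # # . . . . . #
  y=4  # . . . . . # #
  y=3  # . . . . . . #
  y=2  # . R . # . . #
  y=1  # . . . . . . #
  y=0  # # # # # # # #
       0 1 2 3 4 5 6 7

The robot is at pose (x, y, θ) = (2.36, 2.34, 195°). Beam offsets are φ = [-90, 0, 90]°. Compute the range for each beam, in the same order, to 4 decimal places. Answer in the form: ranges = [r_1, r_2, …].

beam 1: φ=-90°, α=105°
  direction (-0.2588, 0.9659); cell (2,2); t to first gridline: x 1.3909, y 0.6833 (then +3.8637 / +1.0353)
    (2,3) via y @ 0.6833
    (1,3) via x @ 1.3909
    (1,4) via y @ 1.7186
    (1,5) via y @ 2.7538  # hit
  → r_1 = 2.7538
beam 2: φ=0°, α=195°
  direction (-0.9659, -0.2588); cell (2,2); t to first gridline: x 0.3727, y 1.3137 (then +1.0353 / +3.8637)
    (1,2) via x @ 0.3727
    (1,1) via y @ 1.3137
    (0,1) via x @ 1.4080  # hit
  → r_2 = 1.4080
beam 3: φ=90°, α=285°
  direction (0.2588, -0.9659); cell (2,2); t to first gridline: x 2.4728, y 0.3520 (then +3.8637 / +1.0353)
    (2,1) via y @ 0.3520
    (2,0) via y @ 1.3873  # hit
  → r_3 = 1.3873

ranges = [2.7538, 1.4080, 1.3873]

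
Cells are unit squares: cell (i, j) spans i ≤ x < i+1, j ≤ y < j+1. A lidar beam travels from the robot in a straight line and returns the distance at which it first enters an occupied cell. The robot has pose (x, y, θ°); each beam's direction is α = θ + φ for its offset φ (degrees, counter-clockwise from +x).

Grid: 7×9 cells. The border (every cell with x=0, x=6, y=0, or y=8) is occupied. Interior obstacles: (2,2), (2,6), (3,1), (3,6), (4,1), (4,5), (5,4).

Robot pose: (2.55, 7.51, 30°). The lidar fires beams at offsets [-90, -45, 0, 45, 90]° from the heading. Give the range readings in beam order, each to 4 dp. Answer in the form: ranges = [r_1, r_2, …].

ranges = [0.5889, 3.5717, 0.9800, 0.5073, 0.5658]

beam 1: φ=-90°, α=300°
  d=(0.5000,-0.8660)  start (2,7)  tX=0.9000 tY=0.5889  stride 1/|dx|=2.0000 1/|dy|=1.1547
    cross y-line → (2,6), t=0.5889 (wall)
  → r_1 = 0.5889
beam 2: φ=-45°, α=345°
  d=(0.9659,-0.2588)  start (2,7)  tX=0.4659 tY=1.9705  stride 1/|dx|=1.0353 1/|dy|=3.8637
    cross x-line → (3,7), t=0.4659
    cross x-line → (4,7), t=1.5012
    cross y-line → (4,6), t=1.9705
    cross x-line → (5,6), t=2.5364
    cross x-line → (6,6), t=3.5717 (wall)
  → r_2 = 3.5717
beam 3: φ=0°, α=30°
  d=(0.8660,0.5000)  start (2,7)  tX=0.5196 tY=0.9800  stride 1/|dx|=1.1547 1/|dy|=2.0000
    cross x-line → (3,7), t=0.5196
    cross y-line → (3,8), t=0.9800 (wall)
  → r_3 = 0.9800
beam 4: φ=45°, α=75°
  d=(0.2588,0.9659)  start (2,7)  tX=1.7387 tY=0.5073  stride 1/|dx|=3.8637 1/|dy|=1.0353
    cross y-line → (2,8), t=0.5073 (wall)
  → r_4 = 0.5073
beam 5: φ=90°, α=120°
  d=(-0.5000,0.8660)  start (2,7)  tX=1.1000 tY=0.5658  stride 1/|dx|=2.0000 1/|dy|=1.1547
    cross y-line → (2,8), t=0.5658 (wall)
  → r_5 = 0.5658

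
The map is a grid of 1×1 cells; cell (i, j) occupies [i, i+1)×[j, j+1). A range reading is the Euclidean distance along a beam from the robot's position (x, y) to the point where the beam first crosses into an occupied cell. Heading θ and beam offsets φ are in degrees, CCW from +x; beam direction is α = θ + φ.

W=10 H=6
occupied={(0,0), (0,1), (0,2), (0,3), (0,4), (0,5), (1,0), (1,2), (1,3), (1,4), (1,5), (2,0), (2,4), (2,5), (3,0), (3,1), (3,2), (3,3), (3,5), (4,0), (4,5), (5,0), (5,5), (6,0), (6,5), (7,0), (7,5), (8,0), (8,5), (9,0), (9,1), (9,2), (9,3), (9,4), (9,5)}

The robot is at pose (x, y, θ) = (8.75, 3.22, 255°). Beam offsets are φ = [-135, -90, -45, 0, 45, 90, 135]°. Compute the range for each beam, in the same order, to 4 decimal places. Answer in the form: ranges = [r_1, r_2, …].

beam 1: φ=-135°, α=120°
  dir = (cos 120°, sin 120°) = (-0.5000, 0.8660); from cell (8,3)
  next x-line at t=1.5000, next y-line at t=0.9007; Δt_x=2.0000, Δt_y=1.1547
    y: enter (8,4) at t=0.9007
    x: enter (7,4) at t=1.5000
    y: enter (7,5) at t=2.0554 ← occupied
  → r_1 = 2.0554
beam 2: φ=-90°, α=165°
  dir = (cos 165°, sin 165°) = (-0.9659, 0.2588); from cell (8,3)
  next x-line at t=0.7765, next y-line at t=3.0137; Δt_x=1.0353, Δt_y=3.8637
    x: enter (7,3) at t=0.7765
    x: enter (6,3) at t=1.8117
    x: enter (5,3) at t=2.8470
    y: enter (5,4) at t=3.0137
    x: enter (4,4) at t=3.8823
    x: enter (3,4) at t=4.9176
    x: enter (2,4) at t=5.9528 ← occupied
  → r_2 = 5.9528
beam 3: φ=-45°, α=210°
  dir = (cos 210°, sin 210°) = (-0.8660, -0.5000); from cell (8,3)
  next x-line at t=0.8660, next y-line at t=0.4400; Δt_x=1.1547, Δt_y=2.0000
    y: enter (8,2) at t=0.4400
    x: enter (7,2) at t=0.8660
    x: enter (6,2) at t=2.0207
    y: enter (6,1) at t=2.4400
    x: enter (5,1) at t=3.1754
    x: enter (4,1) at t=4.3301
    y: enter (4,0) at t=4.4400 ← occupied
  → r_3 = 4.4400
beam 4: φ=0°, α=255°
  dir = (cos 255°, sin 255°) = (-0.2588, -0.9659); from cell (8,3)
  next x-line at t=2.8978, next y-line at t=0.2278; Δt_x=3.8637, Δt_y=1.0353
    y: enter (8,2) at t=0.2278
    y: enter (8,1) at t=1.2630
    y: enter (8,0) at t=2.2983 ← occupied
  → r_4 = 2.2983
beam 5: φ=45°, α=300°
  dir = (cos 300°, sin 300°) = (0.5000, -0.8660); from cell (8,3)
  next x-line at t=0.5000, next y-line at t=0.2540; Δt_x=2.0000, Δt_y=1.1547
    y: enter (8,2) at t=0.2540
    x: enter (9,2) at t=0.5000 ← occupied
  → r_5 = 0.5000
beam 6: φ=90°, α=345°
  dir = (cos 345°, sin 345°) = (0.9659, -0.2588); from cell (8,3)
  next x-line at t=0.2588, next y-line at t=0.8500; Δt_x=1.0353, Δt_y=3.8637
    x: enter (9,3) at t=0.2588 ← occupied
  → r_6 = 0.2588
beam 7: φ=135°, α=30°
  dir = (cos 30°, sin 30°) = (0.8660, 0.5000); from cell (8,3)
  next x-line at t=0.2887, next y-line at t=1.5600; Δt_x=1.1547, Δt_y=2.0000
    x: enter (9,3) at t=0.2887 ← occupied
  → r_7 = 0.2887

ranges = [2.0554, 5.9528, 4.4400, 2.2983, 0.5000, 0.2588, 0.2887]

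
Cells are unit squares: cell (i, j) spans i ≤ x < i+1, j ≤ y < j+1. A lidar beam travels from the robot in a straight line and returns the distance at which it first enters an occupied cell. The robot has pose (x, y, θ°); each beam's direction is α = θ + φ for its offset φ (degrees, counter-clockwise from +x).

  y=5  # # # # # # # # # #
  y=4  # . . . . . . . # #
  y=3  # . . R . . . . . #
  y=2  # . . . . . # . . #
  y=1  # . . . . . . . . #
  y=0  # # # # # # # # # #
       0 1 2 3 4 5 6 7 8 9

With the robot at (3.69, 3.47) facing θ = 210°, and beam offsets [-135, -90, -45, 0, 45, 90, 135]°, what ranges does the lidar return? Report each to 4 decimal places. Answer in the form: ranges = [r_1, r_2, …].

beam 1: φ=-135°, α=75°
  cosα=0.2588 sinα=0.9659 | (3,3) | tMaxX 1.1977 tMaxY 0.5487 | tΔX 3.8637 tΔY 1.0353
    t=0.5487 [y] (3,4)
    t=1.1977 [x] (4,4)
    t=1.5840 [y] (4,5) — stop
  → r_1 = 1.5840
beam 2: φ=-90°, α=120°
  cosα=-0.5000 sinα=0.8660 | (3,3) | tMaxX 1.3800 tMaxY 0.6120 | tΔX 2.0000 tΔY 1.1547
    t=0.6120 [y] (3,4)
    t=1.3800 [x] (2,4)
    t=1.7667 [y] (2,5) — stop
  → r_2 = 1.7667
beam 3: φ=-45°, α=165°
  cosα=-0.9659 sinα=0.2588 | (3,3) | tMaxX 0.7143 tMaxY 2.0478 | tΔX 1.0353 tΔY 3.8637
    t=0.7143 [x] (2,3)
    t=1.7496 [x] (1,3)
    t=2.0478 [y] (1,4)
    t=2.7849 [x] (0,4) — stop
  → r_3 = 2.7849
beam 4: φ=0°, α=210°
  cosα=-0.8660 sinα=-0.5000 | (3,3) | tMaxX 0.7967 tMaxY 0.9400 | tΔX 1.1547 tΔY 2.0000
    t=0.7967 [x] (2,3)
    t=0.9400 [y] (2,2)
    t=1.9514 [x] (1,2)
    t=2.9400 [y] (1,1)
    t=3.1061 [x] (0,1) — stop
  → r_4 = 3.1061
beam 5: φ=45°, α=255°
  cosα=-0.2588 sinα=-0.9659 | (3,3) | tMaxX 2.6660 tMaxY 0.4866 | tΔX 3.8637 tΔY 1.0353
    t=0.4866 [y] (3,2)
    t=1.5219 [y] (3,1)
    t=2.5571 [y] (3,0) — stop
  → r_5 = 2.5571
beam 6: φ=90°, α=300°
  cosα=0.5000 sinα=-0.8660 | (3,3) | tMaxX 0.6200 tMaxY 0.5427 | tΔX 2.0000 tΔY 1.1547
    t=0.5427 [y] (3,2)
    t=0.6200 [x] (4,2)
    t=1.6974 [y] (4,1)
    t=2.6200 [x] (5,1)
    t=2.8521 [y] (5,0) — stop
  → r_6 = 2.8521
beam 7: φ=135°, α=345°
  cosα=0.9659 sinα=-0.2588 | (3,3) | tMaxX 0.3209 tMaxY 1.8159 | tΔX 1.0353 tΔY 3.8637
    t=0.3209 [x] (4,3)
    t=1.3562 [x] (5,3)
    t=1.8159 [y] (5,2)
    t=2.3915 [x] (6,2) — stop
  → r_7 = 2.3915

ranges = [1.5840, 1.7667, 2.7849, 3.1061, 2.5571, 2.8521, 2.3915]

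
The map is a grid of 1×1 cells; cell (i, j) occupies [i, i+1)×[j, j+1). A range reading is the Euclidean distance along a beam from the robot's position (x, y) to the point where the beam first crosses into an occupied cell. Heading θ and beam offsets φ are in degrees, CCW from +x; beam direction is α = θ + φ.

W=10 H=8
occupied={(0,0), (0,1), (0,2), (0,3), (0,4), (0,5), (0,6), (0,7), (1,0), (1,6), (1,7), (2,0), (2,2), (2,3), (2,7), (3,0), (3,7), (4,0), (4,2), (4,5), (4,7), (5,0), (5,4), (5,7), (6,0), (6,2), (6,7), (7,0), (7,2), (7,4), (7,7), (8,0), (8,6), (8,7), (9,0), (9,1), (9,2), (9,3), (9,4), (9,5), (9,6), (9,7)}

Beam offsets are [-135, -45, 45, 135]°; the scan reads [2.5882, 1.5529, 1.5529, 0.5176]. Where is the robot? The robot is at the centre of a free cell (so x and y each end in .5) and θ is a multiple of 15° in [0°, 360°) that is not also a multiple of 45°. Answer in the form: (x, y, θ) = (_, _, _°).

(x, y, θ) = (4.5, 3.5, 150°)

Enumerate (i+0.5, j+0.5, θ) over the 38 free cells and 16 admissible headings. For each, cast all 4 beams and compare to the given ranges.
  (2.5, 1.5, 195°): beam 1 = 0.5774 ≠ 2.5882 ✗
  (1.5, 2.5, 300°): beam 1 = 0.5176 ≠ 2.5882 ✗
  (6.5, 4.5, 285°): beam 1 = 0.5774 ≠ 2.5882 ✗
  (3.5, 2.5, 75°): beam 1 = 1.7321 ≠ 2.5882 ✗
  (3.5, 5.5, 210°): beam 1 = 1.5529 ≠ 2.5882 ✗
  …
  (4.5, 3.5, 150°): r_1=2.5882, r_2=1.5529, r_3=1.5529, r_4=0.5176 — all match ✓
Only this pose fits every beam.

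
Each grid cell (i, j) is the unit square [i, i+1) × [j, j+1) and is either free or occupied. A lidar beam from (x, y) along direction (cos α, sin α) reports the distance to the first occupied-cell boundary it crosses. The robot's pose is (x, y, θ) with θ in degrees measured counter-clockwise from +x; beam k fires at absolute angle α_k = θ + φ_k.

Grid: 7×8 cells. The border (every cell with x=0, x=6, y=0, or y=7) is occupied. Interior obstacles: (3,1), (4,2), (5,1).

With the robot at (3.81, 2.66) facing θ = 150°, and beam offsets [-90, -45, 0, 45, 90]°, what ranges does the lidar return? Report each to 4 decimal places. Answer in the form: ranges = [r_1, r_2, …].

ranges = [0.3800, 4.4931, 3.2447, 2.9091, 0.7621]

beam 1: φ=-90°, α=60°
  cosα=0.5000 sinα=0.8660 | (3,2) | tMaxX 0.3800 tMaxY 0.3926 | tΔX 2.0000 tΔY 1.1547
    t=0.3800 [x] (4,2) — stop
  → r_1 = 0.3800
beam 2: φ=-45°, α=105°
  cosα=-0.2588 sinα=0.9659 | (3,2) | tMaxX 3.1296 tMaxY 0.3520 | tΔX 3.8637 tΔY 1.0353
    t=0.3520 [y] (3,3)
    t=1.3873 [y] (3,4)
    t=2.4225 [y] (3,5)
    t=3.1296 [x] (2,5)
    t=3.4578 [y] (2,6)
    t=4.4931 [y] (2,7) — stop
  → r_2 = 4.4931
beam 3: φ=0°, α=150°
  cosα=-0.8660 sinα=0.5000 | (3,2) | tMaxX 0.9353 tMaxY 0.6800 | tΔX 1.1547 tΔY 2.0000
    t=0.6800 [y] (3,3)
    t=0.9353 [x] (2,3)
    t=2.0900 [x] (1,3)
    t=2.6800 [y] (1,4)
    t=3.2447 [x] (0,4) — stop
  → r_3 = 3.2447
beam 4: φ=45°, α=195°
  cosα=-0.9659 sinα=-0.2588 | (3,2) | tMaxX 0.8386 tMaxY 2.5500 | tΔX 1.0353 tΔY 3.8637
    t=0.8386 [x] (2,2)
    t=1.8738 [x] (1,2)
    t=2.5500 [y] (1,1)
    t=2.9091 [x] (0,1) — stop
  → r_4 = 2.9091
beam 5: φ=90°, α=240°
  cosα=-0.5000 sinα=-0.8660 | (3,2) | tMaxX 1.6200 tMaxY 0.7621 | tΔX 2.0000 tΔY 1.1547
    t=0.7621 [y] (3,1) — stop
  → r_5 = 0.7621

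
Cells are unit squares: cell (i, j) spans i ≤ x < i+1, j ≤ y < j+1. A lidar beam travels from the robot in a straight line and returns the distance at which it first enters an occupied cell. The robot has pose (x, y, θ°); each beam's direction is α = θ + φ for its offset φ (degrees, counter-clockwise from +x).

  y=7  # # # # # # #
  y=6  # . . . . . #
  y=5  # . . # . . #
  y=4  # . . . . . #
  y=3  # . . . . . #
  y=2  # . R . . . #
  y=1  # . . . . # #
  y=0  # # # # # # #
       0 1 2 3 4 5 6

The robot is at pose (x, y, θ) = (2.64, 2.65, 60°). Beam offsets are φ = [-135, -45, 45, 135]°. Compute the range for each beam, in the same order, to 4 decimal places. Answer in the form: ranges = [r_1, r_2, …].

ranges = [1.7082, 3.4785, 4.5035, 1.6979]

beam 1: φ=-135°, α=285°
  cosα=0.2588 sinα=-0.9659 | (2,2) | tMaxX 1.3909 tMaxY 0.6729 | tΔX 3.8637 tΔY 1.0353
    t=0.6729 [y] (2,1)
    t=1.3909 [x] (3,1)
    t=1.7082 [y] (3,0) — stop
  → r_1 = 1.7082
beam 2: φ=-45°, α=15°
  cosα=0.9659 sinα=0.2588 | (2,2) | tMaxX 0.3727 tMaxY 1.3523 | tΔX 1.0353 tΔY 3.8637
    t=0.3727 [x] (3,2)
    t=1.3523 [y] (3,3)
    t=1.4080 [x] (4,3)
    t=2.4433 [x] (5,3)
    t=3.4785 [x] (6,3) — stop
  → r_2 = 3.4785
beam 3: φ=45°, α=105°
  cosα=-0.2588 sinα=0.9659 | (2,2) | tMaxX 2.4728 tMaxY 0.3623 | tΔX 3.8637 tΔY 1.0353
    t=0.3623 [y] (2,3)
    t=1.3976 [y] (2,4)
    t=2.4329 [y] (2,5)
    t=2.4728 [x] (1,5)
    t=3.4682 [y] (1,6)
    t=4.5035 [y] (1,7) — stop
  → r_3 = 4.5035
beam 4: φ=135°, α=195°
  cosα=-0.9659 sinα=-0.2588 | (2,2) | tMaxX 0.6626 tMaxY 2.5114 | tΔX 1.0353 tΔY 3.8637
    t=0.6626 [x] (1,2)
    t=1.6979 [x] (0,2) — stop
  → r_4 = 1.6979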